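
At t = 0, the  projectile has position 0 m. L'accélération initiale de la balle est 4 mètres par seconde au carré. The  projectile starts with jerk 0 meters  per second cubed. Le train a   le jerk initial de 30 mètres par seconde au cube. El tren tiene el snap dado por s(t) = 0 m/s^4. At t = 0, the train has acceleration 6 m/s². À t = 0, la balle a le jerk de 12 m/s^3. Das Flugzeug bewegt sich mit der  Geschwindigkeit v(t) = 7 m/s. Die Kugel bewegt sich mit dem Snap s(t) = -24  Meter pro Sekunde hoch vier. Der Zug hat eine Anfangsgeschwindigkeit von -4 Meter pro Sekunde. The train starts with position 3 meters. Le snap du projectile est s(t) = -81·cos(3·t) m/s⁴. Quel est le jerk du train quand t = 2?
Pour résoudre ceci, nous devons prendre 1 intégrale de notre équation du snap s(t) = 0. En prenant ∫s(t)dt et en appliquant j(0) = 30, nous trouvons j(t) = 30. En utilisant j(t) = 30 et en substituant t = 2, nous trouvons j = 30.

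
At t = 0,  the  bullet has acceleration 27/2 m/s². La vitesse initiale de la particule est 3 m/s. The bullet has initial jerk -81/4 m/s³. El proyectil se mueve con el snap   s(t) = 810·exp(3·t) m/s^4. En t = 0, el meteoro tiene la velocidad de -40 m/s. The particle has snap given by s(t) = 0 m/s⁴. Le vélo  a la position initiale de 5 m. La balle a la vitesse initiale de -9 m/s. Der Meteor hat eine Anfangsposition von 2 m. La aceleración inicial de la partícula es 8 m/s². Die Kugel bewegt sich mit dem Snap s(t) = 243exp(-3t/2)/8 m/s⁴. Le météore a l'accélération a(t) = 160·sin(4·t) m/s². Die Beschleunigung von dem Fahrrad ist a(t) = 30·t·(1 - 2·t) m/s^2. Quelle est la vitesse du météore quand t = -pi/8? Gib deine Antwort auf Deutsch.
Wir müssen die Stammfunktion unserer Gleichung für die Beschleunigung a(t) = 160·sin(4·t) 1-mal finden. Mit ∫a(t)dt und Anwendung von v(0) = -40, finden wir v(t) = -40·cos(4·t). Mit v(t) = -40·cos(4·t) und Einsetzen von t = -pi/8, finden wir v = 0.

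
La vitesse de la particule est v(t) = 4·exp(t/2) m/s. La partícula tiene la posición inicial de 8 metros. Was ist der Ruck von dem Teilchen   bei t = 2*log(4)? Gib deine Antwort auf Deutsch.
Wir müssen unsere Gleichung für die Geschwindigkeit v(t) = 4·exp(t/2) 2-mal ableiten. Durch Ableiten von der Geschwindigkeit erhalten wir die Beschleunigung: a(t) = 2·exp(t/2). Durch Ableiten von der Beschleunigung erhalten wir den Ruck: j(t) = exp(t/2). Wir haben den Ruck j(t) = exp(t/2). Durch Einsetzen von t = 2*log(4): j(2*log(4)) = 4.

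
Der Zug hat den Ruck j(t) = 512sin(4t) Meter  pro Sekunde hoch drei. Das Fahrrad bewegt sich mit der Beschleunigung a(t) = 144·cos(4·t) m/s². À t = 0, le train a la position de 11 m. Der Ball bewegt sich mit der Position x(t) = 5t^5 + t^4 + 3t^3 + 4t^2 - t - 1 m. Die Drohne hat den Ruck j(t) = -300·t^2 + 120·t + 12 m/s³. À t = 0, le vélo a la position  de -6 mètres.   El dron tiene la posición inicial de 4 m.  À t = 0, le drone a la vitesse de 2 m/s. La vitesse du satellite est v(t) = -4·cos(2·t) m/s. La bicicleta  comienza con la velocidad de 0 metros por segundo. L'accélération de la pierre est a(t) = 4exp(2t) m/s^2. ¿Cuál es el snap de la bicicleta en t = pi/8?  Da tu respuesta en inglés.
We must differentiate our acceleration equation a(t) = 144·cos(4·t) 2 times. Taking d/dt of a(t), we find j(t) = -576·sin(4·t). Taking d/dt of j(t), we find s(t) = -2304·cos(4·t). Using s(t) = -2304·cos(4·t) and substituting t = pi/8, we find s = 0.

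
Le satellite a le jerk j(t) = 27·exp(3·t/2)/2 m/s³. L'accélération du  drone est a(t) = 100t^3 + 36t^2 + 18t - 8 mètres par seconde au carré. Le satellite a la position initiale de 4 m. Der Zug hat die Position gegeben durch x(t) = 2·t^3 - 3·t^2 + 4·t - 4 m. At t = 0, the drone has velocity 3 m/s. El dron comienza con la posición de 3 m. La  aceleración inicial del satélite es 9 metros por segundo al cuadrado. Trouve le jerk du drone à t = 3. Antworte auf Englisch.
Starting from acceleration a(t) = 100·t^3 + 36·t^2 + 18·t - 8, we take 1 derivative. The derivative of acceleration gives jerk: j(t) = 300·t^2 + 72·t + 18. From the given jerk equation j(t) = 300·t^2 + 72·t + 18, we substitute t = 3 to get j = 2934.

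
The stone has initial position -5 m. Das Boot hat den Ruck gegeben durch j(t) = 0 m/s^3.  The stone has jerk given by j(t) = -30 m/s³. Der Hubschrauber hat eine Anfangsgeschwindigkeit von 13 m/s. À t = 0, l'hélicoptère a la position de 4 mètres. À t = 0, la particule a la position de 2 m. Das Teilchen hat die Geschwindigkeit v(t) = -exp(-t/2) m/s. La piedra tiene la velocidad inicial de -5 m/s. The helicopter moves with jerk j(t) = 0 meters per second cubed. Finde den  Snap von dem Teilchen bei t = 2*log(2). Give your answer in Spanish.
Para resolver esto, necesitamos tomar 3 derivadas de nuestra ecuación de la velocidad v(t) = -exp(-t/2). Derivando la velocidad, obtenemos la aceleración: a(t) = exp(-t/2)/2. La derivada de la aceleración da la sacudida: j(t) = -exp(-t/2)/4. Tomando d/dt de j(t), encontramos s(t) = exp(-t/2)/8. Usando s(t) = exp(-t/2)/8 y sustituyendo t = 2*log(2), encontramos s = 1/16.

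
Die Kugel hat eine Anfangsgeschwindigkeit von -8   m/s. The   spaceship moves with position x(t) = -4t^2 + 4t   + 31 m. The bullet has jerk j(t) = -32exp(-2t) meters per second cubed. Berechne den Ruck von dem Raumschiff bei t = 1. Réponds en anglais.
Starting from position x(t) = -4·t^2 + 4·t + 31, we take 3 derivatives. Taking d/dt of x(t), we find v(t) = 4 - 8·t. The derivative of velocity gives acceleration: a(t) = -8. The derivative of acceleration gives jerk: j(t) = 0. From the given jerk equation j(t) = 0, we substitute t = 1 to get j = 0.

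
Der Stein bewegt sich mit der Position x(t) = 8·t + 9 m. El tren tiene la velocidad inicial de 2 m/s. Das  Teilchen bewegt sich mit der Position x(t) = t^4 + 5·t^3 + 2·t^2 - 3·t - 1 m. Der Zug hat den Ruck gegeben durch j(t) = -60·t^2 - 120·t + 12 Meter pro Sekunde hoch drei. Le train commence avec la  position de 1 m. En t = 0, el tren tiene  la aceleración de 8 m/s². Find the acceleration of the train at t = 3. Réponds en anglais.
To solve this, we need to take 1 integral of our jerk equation j(t) = -60·t^2 - 120·t + 12. Taking ∫j(t)dt and applying a(0) = 8, we find a(t) = -20·t^3 - 60·t^2 + 12·t + 8. Using a(t) = -20·t^3 - 60·t^2 + 12·t + 8 and substituting t = 3, we find a = -1036.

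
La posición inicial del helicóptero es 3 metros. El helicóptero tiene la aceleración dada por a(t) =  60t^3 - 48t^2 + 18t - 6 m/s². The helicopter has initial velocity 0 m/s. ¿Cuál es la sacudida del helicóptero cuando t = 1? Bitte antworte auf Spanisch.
Debemos derivar nuestra ecuación de la aceleración a(t) = 60·t^3 - 48·t^2 + 18·t - 6 1 vez. Derivando la aceleración, obtenemos la sacudida: j(t) = 180·t^2 - 96·t + 18. De la ecuación de la sacudida j(t) = 180·t^2 - 96·t + 18, sustituimos t = 1 para obtener j = 102.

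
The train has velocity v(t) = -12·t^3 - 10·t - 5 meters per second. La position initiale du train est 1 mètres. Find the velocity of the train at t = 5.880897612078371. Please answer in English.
Using v(t) = -12·t^3 - 10·t - 5 and substituting t = 5.880897612078371, we find v = -2504.49604904714.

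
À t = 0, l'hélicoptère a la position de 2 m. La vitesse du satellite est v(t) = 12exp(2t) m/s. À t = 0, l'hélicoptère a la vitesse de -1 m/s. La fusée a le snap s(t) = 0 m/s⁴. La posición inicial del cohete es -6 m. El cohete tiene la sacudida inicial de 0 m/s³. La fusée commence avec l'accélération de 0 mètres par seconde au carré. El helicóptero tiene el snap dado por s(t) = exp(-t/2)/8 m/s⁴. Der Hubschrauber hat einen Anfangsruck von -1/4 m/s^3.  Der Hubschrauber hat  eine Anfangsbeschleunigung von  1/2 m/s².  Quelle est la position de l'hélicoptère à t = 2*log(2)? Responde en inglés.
To find the answer, we compute 4 antiderivatives of s(t) = exp(-t/2)/8. The integral of snap, with j(0) = -1/4, gives jerk: j(t) = -exp(-t/2)/4. Finding the antiderivative of j(t) and using a(0) = 1/2: a(t) = exp(-t/2)/2. Integrating acceleration and using the initial condition v(0) = -1, we get v(t) = -exp(-t/2). Integrating velocity and using the initial condition x(0) = 2, we get x(t) = 2·exp(-t/2). We have position x(t) = 2·exp(-t/2). Substituting t = 2*log(2): x(2*log(2)) = 1.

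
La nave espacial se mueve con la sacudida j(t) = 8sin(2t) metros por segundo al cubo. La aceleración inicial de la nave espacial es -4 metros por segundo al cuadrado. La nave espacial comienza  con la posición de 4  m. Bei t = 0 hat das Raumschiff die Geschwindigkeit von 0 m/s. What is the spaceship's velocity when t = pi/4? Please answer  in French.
Nous devons intégrer notre équation du jerk j(t) = 8·sin(2·t) 2 fois. En intégrant le jerk et en utilisant la condition initiale a(0) = -4, nous obtenons a(t) = -4·cos(2·t). En intégrant l'accélération et en utilisant la condition initiale v(0) = 0, nous obtenons v(t) = -2·sin(2·t). De l'équation de la vitesse v(t) = -2·sin(2·t), nous substituons t = pi/4 pour obtenir v = -2.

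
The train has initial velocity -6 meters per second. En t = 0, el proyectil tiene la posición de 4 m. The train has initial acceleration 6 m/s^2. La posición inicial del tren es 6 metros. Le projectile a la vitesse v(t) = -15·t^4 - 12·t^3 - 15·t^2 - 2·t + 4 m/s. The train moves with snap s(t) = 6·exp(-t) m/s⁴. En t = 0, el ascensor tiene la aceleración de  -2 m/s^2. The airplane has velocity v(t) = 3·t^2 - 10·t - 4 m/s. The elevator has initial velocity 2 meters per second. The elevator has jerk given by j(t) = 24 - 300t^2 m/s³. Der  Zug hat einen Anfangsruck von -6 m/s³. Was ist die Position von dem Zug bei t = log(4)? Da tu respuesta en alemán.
Wir müssen unsere Gleichung für den Snap s(t) = 6·exp(-t) 4-mal integrieren. Das Integral von dem Snap, mit j(0) = -6, ergibt den Ruck: j(t) = -6·exp(-t). Die Stammfunktion von dem Ruck, mit a(0) = 6, ergibt die Beschleunigung: a(t) = 6·exp(-t). Durch Integration von der Beschleunigung und Verwendung der Anfangsbedingung v(0) = -6, erhalten wir v(t) = -6·exp(-t). Die Stammfunktion von der Geschwindigkeit ist die Position. Mit x(0) = 6 erhalten wir x(t) = 6·exp(-t). Aus der Gleichung für die Position x(t) = 6·exp(-t), setzen wir t = log(4) ein und erhalten x = 3/2.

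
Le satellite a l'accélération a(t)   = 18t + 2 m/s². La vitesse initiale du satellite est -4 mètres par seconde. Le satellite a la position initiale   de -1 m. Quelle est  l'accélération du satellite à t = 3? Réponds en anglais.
We have acceleration a(t) = 18·t + 2. Substituting t = 3: a(3) = 56.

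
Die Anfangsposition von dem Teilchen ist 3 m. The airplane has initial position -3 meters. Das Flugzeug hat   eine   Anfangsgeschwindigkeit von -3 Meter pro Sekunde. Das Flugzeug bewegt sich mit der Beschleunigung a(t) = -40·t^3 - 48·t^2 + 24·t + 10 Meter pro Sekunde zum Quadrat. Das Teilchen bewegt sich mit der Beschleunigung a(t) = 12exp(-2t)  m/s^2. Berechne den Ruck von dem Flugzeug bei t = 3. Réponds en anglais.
We must differentiate our acceleration equation a(t) = -40·t^3 - 48·t^2 + 24·t + 10 1 time. The derivative of acceleration gives jerk: j(t) = -120·t^2 - 96·t + 24. Using j(t) = -120·t^2 - 96·t + 24 and substituting t = 3, we find j = -1344.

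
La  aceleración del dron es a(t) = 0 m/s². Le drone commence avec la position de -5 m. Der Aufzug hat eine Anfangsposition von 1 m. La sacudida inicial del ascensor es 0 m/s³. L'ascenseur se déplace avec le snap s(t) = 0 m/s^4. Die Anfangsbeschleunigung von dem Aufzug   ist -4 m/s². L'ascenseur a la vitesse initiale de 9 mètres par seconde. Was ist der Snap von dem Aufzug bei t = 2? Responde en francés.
En utilisant s(t) = 0 et en substituant t = 2, nous trouvons s = 0.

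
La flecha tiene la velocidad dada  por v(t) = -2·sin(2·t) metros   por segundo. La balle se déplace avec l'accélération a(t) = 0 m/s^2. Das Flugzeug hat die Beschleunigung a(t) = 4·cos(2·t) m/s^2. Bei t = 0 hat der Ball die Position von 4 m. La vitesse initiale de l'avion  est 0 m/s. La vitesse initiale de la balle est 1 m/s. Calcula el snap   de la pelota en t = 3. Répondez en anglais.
To solve this, we need to take 2 derivatives of our acceleration equation a(t) = 0. The derivative of acceleration gives jerk: j(t) = 0. The derivative of jerk gives snap: s(t) = 0. We have snap s(t) = 0. Substituting t = 3: s(3) = 0.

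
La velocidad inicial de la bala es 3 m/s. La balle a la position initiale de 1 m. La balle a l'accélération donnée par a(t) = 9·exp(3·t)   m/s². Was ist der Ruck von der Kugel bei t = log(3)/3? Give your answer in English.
Starting from acceleration a(t) = 9·exp(3·t), we take 1 derivative. Differentiating acceleration, we get jerk: j(t) = 27·exp(3·t). From the given jerk equation j(t) = 27·exp(3·t), we substitute t = log(3)/3 to get j = 81.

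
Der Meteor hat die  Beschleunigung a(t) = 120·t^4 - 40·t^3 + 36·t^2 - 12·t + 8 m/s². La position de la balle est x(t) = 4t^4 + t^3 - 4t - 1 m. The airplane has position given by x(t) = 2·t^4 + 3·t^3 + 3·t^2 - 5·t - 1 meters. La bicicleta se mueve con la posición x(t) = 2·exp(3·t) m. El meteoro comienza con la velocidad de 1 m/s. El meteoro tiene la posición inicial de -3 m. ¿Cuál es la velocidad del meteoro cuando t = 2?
Para resolver esto, necesitamos tomar 1 integral de nuestra ecuación de la aceleración a(t) = 120·t^4 - 40·t^3 + 36·t^2 - 12·t + 8. Integrando la aceleración y usando la condición inicial v(0) = 1, obtenemos v(t) = 24·t^5 - 10·t^4 + 12·t^3 - 6·t^2 + 8·t + 1. De la ecuación de la velocidad v(t) = 24·t^5 - 10·t^4 + 12·t^3 - 6·t^2 + 8·t + 1, sustituimos t = 2 para obtener v = 697.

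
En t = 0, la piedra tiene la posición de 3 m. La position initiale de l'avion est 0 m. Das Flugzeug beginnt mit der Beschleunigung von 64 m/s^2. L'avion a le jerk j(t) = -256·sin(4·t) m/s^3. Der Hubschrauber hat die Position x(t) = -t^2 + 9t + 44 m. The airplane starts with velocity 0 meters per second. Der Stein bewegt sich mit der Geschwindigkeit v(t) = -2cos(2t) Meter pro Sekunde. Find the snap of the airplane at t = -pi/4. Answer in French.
Pour résoudre ceci, nous devons prendre 1 dérivée de notre équation du jerk j(t) = -256·sin(4·t). En dérivant le jerk, nous obtenons le snap: s(t) = -1024·cos(4·t). De l'équation du snap s(t) = -1024·cos(4·t), nous substituons t = -pi/4 pour obtenir s = 1024.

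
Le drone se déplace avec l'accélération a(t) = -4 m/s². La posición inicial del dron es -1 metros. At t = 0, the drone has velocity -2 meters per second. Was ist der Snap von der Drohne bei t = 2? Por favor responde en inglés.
We must differentiate our acceleration equation a(t) = -4 2 times. Taking d/dt of a(t), we find j(t) = 0. Taking d/dt of j(t), we find s(t) = 0. From the given snap equation s(t) = 0, we substitute t = 2 to get s = 0.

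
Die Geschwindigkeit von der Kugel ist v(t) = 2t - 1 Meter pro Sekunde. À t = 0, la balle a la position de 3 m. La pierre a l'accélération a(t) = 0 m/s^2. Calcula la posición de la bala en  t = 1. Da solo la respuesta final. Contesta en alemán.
Die Antwort ist 3.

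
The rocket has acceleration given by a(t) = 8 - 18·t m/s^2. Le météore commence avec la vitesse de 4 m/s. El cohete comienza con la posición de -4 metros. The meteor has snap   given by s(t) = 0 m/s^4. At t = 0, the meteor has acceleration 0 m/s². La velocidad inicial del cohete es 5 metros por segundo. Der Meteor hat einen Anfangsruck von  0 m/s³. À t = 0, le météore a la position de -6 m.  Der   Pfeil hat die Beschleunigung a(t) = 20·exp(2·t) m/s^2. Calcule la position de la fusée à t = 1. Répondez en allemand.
Wir müssen das Integral unserer Gleichung für die Beschleunigung a(t) = 8 - 18·t 2-mal finden. Das Integral von der Beschleunigung, mit v(0) = 5, ergibt die Geschwindigkeit: v(t) = -9·t^2 + 8·t + 5. Das Integral von der Geschwindigkeit ist die Position. Mit x(0) = -4 erhalten wir x(t) = -3·t^3 + 4·t^2 + 5·t - 4. Wir haben die Position x(t) = -3·t^3 + 4·t^2 + 5·t - 4. Durch Einsetzen von t = 1: x(1) = 2.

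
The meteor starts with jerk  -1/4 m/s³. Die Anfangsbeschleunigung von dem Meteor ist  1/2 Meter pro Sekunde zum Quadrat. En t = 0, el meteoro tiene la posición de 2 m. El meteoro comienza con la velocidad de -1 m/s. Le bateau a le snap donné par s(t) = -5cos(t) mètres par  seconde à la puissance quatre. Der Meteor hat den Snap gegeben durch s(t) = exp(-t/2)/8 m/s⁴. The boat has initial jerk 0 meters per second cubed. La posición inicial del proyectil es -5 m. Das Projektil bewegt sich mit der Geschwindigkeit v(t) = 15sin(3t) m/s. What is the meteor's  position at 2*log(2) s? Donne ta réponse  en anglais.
We need to integrate our snap equation s(t) = exp(-t/2)/8 4 times. The antiderivative of snap is jerk. Using j(0) = -1/4, we get j(t) = -exp(-t/2)/4. Finding the antiderivative of j(t) and using a(0) = 1/2: a(t) = exp(-t/2)/2. Taking ∫a(t)dt and applying v(0) = -1, we find v(t) = -exp(-t/2). Finding the antiderivative of v(t) and using x(0) = 2: x(t) = 2·exp(-t/2). Using x(t) = 2·exp(-t/2) and substituting t = 2*log(2), we find x = 1.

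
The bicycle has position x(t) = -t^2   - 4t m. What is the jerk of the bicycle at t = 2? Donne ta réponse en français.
En partant de la position x(t) = -t^2 - 4·t, nous prenons 3 dérivées. La dérivée de la position donne la vitesse: v(t) = -2·t - 4. En dérivant la vitesse, nous obtenons l'accélération: a(t) = -2. En prenant d/dt de a(t), nous trouvons j(t) = 0. Nous avons le jerk j(t) = 0. En substituant t = 2: j(2) = 0.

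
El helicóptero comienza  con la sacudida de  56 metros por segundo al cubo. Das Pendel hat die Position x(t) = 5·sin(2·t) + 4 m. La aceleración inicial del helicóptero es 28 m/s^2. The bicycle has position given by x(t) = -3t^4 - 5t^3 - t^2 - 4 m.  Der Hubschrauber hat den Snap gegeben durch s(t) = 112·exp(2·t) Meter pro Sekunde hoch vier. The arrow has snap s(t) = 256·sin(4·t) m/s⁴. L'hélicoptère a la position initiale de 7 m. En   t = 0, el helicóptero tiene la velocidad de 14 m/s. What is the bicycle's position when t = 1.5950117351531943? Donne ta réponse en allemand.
Wir haben die Position x(t) = -3·t^4 - 5·t^3 - t^2 - 4. Durch Einsetzen von t = 1.5950117351531943: x(1.5950117351531943) = -46.2498706551713.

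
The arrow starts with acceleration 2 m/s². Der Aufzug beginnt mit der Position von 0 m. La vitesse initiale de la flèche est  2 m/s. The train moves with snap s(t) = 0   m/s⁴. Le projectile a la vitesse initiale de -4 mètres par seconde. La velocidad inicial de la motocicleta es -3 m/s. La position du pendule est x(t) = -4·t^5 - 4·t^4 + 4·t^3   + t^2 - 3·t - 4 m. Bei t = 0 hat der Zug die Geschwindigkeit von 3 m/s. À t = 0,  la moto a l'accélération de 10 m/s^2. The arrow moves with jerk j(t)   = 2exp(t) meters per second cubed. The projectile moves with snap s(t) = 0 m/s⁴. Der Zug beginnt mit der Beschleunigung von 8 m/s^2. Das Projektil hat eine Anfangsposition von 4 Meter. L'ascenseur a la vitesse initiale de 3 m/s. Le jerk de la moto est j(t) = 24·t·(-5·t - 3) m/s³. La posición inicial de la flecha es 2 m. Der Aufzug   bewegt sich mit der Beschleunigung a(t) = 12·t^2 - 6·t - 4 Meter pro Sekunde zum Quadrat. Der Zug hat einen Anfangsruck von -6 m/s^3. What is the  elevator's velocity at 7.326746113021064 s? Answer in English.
To find the answer, we compute 1 integral of a(t) = 12·t^2 - 6·t - 4. Integrating acceleration and using the initial condition v(0) = 3, we get v(t) = 4·t^3 - 3·t^2 - 4·t + 3. From the given velocity equation v(t) = 4·t^3 - 3·t^2 - 4·t + 3, we substitute t = 7.326746113021064 to get v = 1385.88373568004.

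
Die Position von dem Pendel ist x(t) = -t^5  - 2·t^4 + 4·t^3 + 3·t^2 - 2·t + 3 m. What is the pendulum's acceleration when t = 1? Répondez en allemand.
Um dies zu lösen, müssen wir 2 Ableitungen unserer Gleichung für die Position x(t) = -t^5 - 2·t^4 + 4·t^3 + 3·t^2 - 2·t + 3 nehmen. Die Ableitung von der Position ergibt die Geschwindigkeit: v(t) = -5·t^4 - 8·t^3 + 12·t^2 + 6·t - 2. Mit d/dt von v(t) finden wir a(t) = -20·t^3 - 24·t^2 + 24·t + 6. Aus der Gleichung für die Beschleunigung a(t) = -20·t^3 - 24·t^2 + 24·t + 6, setzen wir t = 1 ein und erhalten a = -14.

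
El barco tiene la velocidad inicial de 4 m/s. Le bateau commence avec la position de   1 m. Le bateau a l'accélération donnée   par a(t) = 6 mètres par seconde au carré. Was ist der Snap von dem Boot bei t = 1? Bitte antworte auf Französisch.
En partant de l'accélération a(t) = 6, nous prenons 2 dérivées. La dérivée de l'accélération donne le jerk: j(t) = 0. En prenant d/dt de j(t), nous trouvons s(t) = 0. En utilisant s(t) = 0 et en substituant t = 1, nous trouvons s = 0.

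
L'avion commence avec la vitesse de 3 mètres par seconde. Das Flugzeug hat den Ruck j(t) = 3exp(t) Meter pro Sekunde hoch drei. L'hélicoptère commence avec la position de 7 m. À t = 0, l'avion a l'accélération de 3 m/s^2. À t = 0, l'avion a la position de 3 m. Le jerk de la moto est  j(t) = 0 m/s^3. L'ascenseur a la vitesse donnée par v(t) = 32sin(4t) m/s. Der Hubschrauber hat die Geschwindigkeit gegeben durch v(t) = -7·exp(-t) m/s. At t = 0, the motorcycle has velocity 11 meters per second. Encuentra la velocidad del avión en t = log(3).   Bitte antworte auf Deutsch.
Um dies zu lösen, müssen wir 2 Stammfunktionen unserer Gleichung für den Ruck j(t) = 3·exp(t) finden. Das Integral von dem Ruck, mit a(0) = 3, ergibt die Beschleunigung: a(t) = 3·exp(t). Mit ∫a(t)dt und Anwendung von v(0) = 3, finden wir v(t) = 3·exp(t). Wir haben die Geschwindigkeit v(t) = 3·exp(t). Durch Einsetzen von t = log(3): v(log(3)) = 9.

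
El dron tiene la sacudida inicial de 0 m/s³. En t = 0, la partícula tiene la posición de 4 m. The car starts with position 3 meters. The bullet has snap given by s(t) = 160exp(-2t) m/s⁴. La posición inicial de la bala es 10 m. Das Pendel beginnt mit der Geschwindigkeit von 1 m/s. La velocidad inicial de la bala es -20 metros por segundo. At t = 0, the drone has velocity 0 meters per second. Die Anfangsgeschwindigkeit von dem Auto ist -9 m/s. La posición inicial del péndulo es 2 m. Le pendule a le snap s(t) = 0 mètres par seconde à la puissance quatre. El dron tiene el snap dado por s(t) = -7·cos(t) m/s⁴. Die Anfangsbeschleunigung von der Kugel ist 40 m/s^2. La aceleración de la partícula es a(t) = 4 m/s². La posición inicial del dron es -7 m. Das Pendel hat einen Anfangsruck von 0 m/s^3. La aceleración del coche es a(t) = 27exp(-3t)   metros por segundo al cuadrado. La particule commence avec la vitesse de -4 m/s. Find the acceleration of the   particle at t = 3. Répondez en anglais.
We have acceleration a(t) = 4. Substituting t = 3: a(3) = 4.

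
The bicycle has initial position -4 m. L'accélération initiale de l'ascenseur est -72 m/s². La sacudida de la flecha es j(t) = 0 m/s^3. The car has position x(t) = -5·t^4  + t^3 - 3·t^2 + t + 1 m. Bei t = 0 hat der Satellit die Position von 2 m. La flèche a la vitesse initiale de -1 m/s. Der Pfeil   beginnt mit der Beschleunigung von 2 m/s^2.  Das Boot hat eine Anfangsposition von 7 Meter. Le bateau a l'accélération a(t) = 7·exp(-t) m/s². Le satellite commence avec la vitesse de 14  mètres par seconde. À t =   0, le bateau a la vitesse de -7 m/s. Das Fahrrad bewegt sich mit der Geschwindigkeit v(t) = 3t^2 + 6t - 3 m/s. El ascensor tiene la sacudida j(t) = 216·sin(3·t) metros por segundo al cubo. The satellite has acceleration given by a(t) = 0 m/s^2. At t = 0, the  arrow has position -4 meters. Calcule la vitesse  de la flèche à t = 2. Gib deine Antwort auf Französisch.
Nous devons trouver l'intégrale de notre équation du jerk j(t) = 0 2 fois. La primitive du jerk est l'accélération. En utilisant a(0) = 2, nous obtenons a(t) = 2. La primitive de l'accélération est la vitesse. En utilisant v(0) = -1, nous obtenons v(t) = 2·t - 1. Nous avons la vitesse v(t) = 2·t - 1. En substituant t = 2: v(2) = 3.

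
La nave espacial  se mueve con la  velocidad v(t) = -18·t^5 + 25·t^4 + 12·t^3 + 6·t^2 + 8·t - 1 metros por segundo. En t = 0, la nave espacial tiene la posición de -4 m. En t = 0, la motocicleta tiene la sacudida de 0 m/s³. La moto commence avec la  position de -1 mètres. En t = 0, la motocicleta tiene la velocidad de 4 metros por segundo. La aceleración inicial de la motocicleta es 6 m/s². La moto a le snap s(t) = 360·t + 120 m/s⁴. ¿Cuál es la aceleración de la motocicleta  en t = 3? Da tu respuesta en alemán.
Um dies zu lösen, müssen wir 2 Integrale unserer Gleichung für den Snap s(t) = 360·t + 120 finden. Die Stammfunktion von dem Snap, mit j(0) = 0, ergibt den Ruck: j(t) = 60·t·(3·t + 2). Durch Integration von dem Ruck und Verwendung der Anfangsbedingung a(0) = 6, erhalten wir a(t) = 60·t^3 + 60·t^2 + 6. Aus der Gleichung für die Beschleunigung a(t) = 60·t^3 + 60·t^2 + 6, setzen wir t = 3 ein und erhalten a = 2166.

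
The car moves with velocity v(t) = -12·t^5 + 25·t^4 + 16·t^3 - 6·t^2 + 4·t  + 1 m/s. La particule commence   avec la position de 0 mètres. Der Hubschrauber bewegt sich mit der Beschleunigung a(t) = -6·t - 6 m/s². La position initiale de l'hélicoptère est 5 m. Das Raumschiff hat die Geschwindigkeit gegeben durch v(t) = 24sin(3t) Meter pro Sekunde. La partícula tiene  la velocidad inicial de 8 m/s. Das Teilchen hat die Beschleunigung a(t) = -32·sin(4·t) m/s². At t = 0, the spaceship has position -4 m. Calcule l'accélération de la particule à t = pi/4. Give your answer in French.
En utilisant a(t) = -32·sin(4·t) et en substituant t = pi/4, nous trouvons a = 0.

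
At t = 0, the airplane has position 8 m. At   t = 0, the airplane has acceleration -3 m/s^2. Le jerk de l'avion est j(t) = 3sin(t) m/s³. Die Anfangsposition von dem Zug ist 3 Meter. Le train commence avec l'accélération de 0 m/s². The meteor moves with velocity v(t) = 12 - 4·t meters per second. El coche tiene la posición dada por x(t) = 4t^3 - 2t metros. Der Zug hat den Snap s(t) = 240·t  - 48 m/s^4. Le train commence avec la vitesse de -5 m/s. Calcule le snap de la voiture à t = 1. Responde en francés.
Nous devons dériver notre équation de la position x(t) = 4·t^3 - 2·t 4 fois. En dérivant la position, nous obtenons la vitesse: v(t) = 12·t^2 - 2. En prenant d/dt de v(t), nous trouvons a(t) = 24·t. En prenant d/dt de a(t), nous trouvons j(t) = 24. En dérivant le jerk, nous obtenons le snap: s(t) = 0. Nous avons le snap s(t) = 0. En substituant t = 1: s(1) = 0.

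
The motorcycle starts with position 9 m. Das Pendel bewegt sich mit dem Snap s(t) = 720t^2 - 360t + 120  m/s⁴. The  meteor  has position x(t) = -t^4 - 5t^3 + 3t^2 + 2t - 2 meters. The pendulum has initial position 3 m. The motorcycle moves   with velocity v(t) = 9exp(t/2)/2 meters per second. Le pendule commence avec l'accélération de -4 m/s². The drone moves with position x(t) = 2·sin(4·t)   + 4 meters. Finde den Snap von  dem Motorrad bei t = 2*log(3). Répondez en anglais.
Starting from velocity v(t) = 9·exp(t/2)/2, we take 3 derivatives. Taking d/dt of v(t), we find a(t) = 9·exp(t/2)/4. Taking d/dt of a(t), we find j(t) = 9·exp(t/2)/8. Taking d/dt of j(t), we find s(t) = 9·exp(t/2)/16. Using s(t) = 9·exp(t/2)/16 and substituting t = 2*log(3), we find s = 27/16.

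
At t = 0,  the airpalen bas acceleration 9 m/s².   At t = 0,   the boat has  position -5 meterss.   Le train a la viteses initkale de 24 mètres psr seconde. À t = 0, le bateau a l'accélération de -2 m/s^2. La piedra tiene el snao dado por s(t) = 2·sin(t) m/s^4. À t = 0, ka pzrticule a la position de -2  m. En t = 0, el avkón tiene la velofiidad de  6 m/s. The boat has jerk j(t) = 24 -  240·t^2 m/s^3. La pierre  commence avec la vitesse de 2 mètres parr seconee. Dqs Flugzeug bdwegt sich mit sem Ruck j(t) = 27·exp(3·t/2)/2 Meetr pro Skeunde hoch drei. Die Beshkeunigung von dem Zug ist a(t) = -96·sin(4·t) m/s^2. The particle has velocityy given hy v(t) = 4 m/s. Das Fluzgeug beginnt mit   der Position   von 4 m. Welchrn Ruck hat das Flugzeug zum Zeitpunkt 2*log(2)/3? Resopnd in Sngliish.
We have jerk j(t) = 27·exp(3·t/2)/2. Substituting t = 2*log(2)/3: j(2*log(2)/3) = 27.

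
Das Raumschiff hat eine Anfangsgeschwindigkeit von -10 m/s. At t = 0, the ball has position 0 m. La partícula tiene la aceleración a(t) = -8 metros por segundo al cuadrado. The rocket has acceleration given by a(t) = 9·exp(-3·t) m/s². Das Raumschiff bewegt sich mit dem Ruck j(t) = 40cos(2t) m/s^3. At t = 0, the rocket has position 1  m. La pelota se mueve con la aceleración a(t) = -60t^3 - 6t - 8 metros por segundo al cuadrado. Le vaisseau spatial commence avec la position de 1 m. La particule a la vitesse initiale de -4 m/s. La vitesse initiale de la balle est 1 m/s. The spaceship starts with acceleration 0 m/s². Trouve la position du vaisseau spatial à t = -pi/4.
Nous devons trouver la primitive de notre équation du jerk j(t) = 40·cos(2·t) 3 fois. En intégrant le jerk et en utilisant la condition initiale a(0) = 0, nous obtenons a(t) = 20·sin(2·t). La primitive de l'accélération est la vitesse. En utilisant v(0) = -10, nous obtenons v(t) = -10·cos(2·t). L'intégrale de la vitesse est la position. En utilisant x(0) = 1, nous obtenons x(t) = 1 - 5·sin(2·t). De l'équation de la position x(t) = 1 - 5·sin(2·t), nous substituons t = -pi/4 pour obtenir x = 6.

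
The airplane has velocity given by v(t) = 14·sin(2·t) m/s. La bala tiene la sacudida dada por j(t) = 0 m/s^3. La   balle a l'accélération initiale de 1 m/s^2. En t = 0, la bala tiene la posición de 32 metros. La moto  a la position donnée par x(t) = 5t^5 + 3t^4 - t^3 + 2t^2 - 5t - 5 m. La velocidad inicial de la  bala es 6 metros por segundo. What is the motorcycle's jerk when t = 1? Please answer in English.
Starting from position x(t) = 5·t^5 + 3·t^4 - t^3 + 2·t^2 - 5·t - 5, we take 3 derivatives. Differentiating position, we get velocity: v(t) = 25·t^4 + 12·t^3 - 3·t^2 + 4·t - 5. Taking d/dt of v(t), we find a(t) = 100·t^3 + 36·t^2 - 6·t + 4. The derivative of acceleration gives jerk: j(t) = 300·t^2 + 72·t - 6. Using j(t) = 300·t^2 + 72·t - 6 and substituting t = 1, we find j = 366.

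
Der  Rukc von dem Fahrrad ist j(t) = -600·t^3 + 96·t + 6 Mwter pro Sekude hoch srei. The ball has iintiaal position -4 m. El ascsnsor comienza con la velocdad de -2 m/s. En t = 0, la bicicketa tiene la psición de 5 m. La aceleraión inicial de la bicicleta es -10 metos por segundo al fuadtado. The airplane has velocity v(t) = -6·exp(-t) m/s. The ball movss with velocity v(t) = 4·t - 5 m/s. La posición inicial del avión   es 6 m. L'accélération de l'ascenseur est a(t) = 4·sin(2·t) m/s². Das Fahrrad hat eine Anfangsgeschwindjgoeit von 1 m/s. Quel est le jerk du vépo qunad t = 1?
Nous avons le jerk j(t) = -600·t^3 + 96·t + 6. En substituant t = 1: j(1) = -498.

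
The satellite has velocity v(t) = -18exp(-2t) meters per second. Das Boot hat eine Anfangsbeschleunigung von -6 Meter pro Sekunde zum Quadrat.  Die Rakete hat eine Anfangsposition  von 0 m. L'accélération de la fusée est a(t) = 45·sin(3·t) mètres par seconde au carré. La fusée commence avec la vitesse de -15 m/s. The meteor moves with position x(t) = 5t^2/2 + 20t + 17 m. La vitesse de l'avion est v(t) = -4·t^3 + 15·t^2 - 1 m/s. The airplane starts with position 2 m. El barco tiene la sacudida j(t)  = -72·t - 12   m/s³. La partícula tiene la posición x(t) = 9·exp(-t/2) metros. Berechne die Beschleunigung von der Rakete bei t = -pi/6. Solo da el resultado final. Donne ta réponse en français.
À t = -pi/6, a = -45.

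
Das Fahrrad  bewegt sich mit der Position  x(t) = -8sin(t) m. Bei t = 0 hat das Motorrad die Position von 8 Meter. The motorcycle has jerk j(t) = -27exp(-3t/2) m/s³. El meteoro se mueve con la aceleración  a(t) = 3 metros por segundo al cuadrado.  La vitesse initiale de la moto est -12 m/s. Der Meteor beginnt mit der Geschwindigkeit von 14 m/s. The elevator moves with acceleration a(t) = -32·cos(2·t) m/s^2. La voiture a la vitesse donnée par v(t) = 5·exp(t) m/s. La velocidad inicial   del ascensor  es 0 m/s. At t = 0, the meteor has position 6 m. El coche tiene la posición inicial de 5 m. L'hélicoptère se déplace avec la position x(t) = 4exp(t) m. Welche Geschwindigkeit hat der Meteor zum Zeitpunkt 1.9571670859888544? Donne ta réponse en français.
Nous devons trouver la primitive de notre équation de l'accélération a(t) = 3 1 fois. La primitive de l'accélération est la vitesse. En utilisant v(0) = 14, nous obtenons v(t) = 3·t + 14. Nous avons la vitesse v(t) = 3·t + 14. En substituant t = 1.9571670859888544: v(1.9571670859888544) = 19.8715012579666.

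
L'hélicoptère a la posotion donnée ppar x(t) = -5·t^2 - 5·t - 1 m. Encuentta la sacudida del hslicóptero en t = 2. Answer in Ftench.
Pour résoudre ceci, nous devons prendre 3 dérivées de notre équation de la position x(t) = -5·t^2 - 5·t - 1. En dérivant la position, nous obtenons la vitesse: v(t) = -10·t - 5. En dérivant la vitesse, nous obtenons l'accélération: a(t) = -10. En prenant d/dt de a(t), nous trouvons j(t) = 0. En utilisant j(t) = 0 et en substituant t = 2, nous trouvons j = 0.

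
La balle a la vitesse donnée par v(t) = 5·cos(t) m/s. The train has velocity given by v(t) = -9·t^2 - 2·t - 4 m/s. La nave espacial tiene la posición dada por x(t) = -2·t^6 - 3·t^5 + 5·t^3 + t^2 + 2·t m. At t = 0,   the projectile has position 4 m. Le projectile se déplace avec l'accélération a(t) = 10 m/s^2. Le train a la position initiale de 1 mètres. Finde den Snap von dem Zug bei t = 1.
Um dies zu lösen, müssen wir 3 Ableitungen unserer Gleichung für die Geschwindigkeit v(t) = -9·t^2 - 2·t - 4 nehmen. Die Ableitung von der Geschwindigkeit ergibt die Beschleunigung: a(t) = -18·t - 2. Durch Ableiten von der Beschleunigung erhalten wir den Ruck: j(t) = -18. Mit d/dt von j(t) finden wir s(t) = 0. Mit s(t) = 0 und Einsetzen von t = 1, finden wir s = 0.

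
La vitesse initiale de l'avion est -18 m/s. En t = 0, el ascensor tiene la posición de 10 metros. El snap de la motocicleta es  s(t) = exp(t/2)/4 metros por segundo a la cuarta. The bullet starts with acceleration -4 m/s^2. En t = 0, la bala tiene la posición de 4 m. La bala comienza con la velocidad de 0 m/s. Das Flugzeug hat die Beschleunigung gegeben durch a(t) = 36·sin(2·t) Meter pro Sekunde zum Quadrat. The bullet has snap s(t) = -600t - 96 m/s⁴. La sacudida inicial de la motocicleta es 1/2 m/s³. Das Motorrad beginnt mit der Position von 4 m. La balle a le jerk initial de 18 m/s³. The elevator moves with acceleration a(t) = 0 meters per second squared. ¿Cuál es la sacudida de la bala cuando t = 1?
Para resolver esto, necesitamos tomar 1 integral de nuestra ecuación del snap s(t) = -600·t - 96. Tomando ∫s(t)dt y aplicando j(0) = 18, encontramos j(t) = -300·t^2 - 96·t + 18. Tenemos la sacudida j(t) = -300·t^2 - 96·t + 18. Sustituyendo t = 1: j(1) = -378.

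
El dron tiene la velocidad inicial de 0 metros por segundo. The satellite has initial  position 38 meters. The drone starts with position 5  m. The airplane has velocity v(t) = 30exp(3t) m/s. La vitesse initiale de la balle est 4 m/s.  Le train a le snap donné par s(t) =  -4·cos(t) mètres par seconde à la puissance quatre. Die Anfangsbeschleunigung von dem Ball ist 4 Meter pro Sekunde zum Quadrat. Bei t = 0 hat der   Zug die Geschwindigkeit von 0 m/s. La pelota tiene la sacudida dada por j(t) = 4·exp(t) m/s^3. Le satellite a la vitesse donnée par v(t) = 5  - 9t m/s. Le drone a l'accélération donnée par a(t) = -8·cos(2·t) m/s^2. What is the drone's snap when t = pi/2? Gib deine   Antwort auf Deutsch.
Wir müssen unsere Gleichung für die Beschleunigung a(t) = -8·cos(2·t) 2-mal ableiten. Durch Ableiten von der Beschleunigung erhalten wir den Ruck: j(t) = 16·sin(2·t). Durch Ableiten von dem Ruck erhalten wir den Snap: s(t) = 32·cos(2·t). Mit s(t) = 32·cos(2·t) und Einsetzen von t = pi/2, finden wir s = -32.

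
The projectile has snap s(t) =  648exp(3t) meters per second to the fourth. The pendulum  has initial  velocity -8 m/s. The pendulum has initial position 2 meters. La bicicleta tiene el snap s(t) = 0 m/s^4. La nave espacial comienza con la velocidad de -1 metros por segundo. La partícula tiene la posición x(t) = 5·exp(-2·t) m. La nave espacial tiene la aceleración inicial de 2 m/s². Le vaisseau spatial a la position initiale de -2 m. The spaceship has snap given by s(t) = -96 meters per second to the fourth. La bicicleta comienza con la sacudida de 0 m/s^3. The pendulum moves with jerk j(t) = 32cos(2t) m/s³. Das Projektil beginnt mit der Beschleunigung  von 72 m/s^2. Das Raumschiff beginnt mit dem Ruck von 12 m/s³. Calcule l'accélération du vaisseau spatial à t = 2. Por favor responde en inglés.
We need to integrate our snap equation s(t) = -96 2 times. The integral of snap, with j(0) = 12, gives jerk: j(t) = 12 - 96·t. The antiderivative of jerk is acceleration. Using a(0) = 2, we get a(t) = -48·t^2 + 12·t + 2. We have acceleration a(t) = -48·t^2 + 12·t + 2. Substituting t = 2: a(2) = -166.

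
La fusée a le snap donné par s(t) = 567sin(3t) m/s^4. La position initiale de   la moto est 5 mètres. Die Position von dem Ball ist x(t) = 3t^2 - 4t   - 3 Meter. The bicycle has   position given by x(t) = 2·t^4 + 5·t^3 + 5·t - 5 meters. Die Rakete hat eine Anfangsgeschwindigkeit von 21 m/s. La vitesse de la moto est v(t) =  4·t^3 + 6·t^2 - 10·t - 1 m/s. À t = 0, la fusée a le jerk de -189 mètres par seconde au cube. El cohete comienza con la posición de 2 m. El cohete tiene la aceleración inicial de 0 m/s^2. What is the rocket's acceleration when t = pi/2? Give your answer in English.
We must find the antiderivative of our snap equation s(t) = 567·sin(3·t) 2 times. Taking ∫s(t)dt and applying j(0) = -189, we find j(t) = -189·cos(3·t). Taking ∫j(t)dt and applying a(0) = 0, we find a(t) = -63·sin(3·t). From the given acceleration equation a(t) = -63·sin(3·t), we substitute t = pi/2 to get a = 63.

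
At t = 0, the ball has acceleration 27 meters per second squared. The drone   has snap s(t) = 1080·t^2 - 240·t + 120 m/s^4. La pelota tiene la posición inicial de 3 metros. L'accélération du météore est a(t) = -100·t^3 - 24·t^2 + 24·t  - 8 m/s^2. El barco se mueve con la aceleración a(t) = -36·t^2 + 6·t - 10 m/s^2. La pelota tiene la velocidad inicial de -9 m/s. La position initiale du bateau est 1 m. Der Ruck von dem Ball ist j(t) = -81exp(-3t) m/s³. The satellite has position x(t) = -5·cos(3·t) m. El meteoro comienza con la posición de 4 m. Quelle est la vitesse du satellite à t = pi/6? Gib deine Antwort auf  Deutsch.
Ausgehend von der Position x(t) = -5·cos(3·t), nehmen wir 1 Ableitung. Die Ableitung von der Position ergibt die Geschwindigkeit: v(t) = 15·sin(3·t). Wir haben die Geschwindigkeit v(t) = 15·sin(3·t). Durch Einsetzen von t = pi/6: v(pi/6) = 15.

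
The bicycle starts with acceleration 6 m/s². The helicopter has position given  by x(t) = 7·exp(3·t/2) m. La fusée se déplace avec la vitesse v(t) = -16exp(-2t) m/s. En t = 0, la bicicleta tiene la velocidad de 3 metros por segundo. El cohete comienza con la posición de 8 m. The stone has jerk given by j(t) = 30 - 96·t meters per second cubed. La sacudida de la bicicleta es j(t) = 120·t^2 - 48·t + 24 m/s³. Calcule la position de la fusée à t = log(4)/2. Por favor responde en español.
Partiendo de la velocidad v(t) = -16·exp(-2·t), tomamos 1 antiderivada. Integrando la velocidad y usando la condición inicial x(0) = 8, obtenemos x(t) = 8·exp(-2·t). De la ecuación de la posición x(t) = 8·exp(-2·t), sustituimos t = log(4)/2 para obtener x = 2.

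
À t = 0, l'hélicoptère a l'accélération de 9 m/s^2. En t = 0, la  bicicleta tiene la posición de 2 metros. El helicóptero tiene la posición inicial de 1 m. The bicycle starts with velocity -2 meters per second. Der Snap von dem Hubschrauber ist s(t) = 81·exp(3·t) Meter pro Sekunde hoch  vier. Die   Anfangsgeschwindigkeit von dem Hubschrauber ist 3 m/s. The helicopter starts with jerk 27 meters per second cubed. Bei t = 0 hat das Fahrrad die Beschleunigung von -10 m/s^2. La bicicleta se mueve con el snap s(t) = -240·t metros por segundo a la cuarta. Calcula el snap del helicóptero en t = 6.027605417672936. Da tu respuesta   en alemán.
Wir haben den Snap s(t) = 81·exp(3·t). Durch Einsetzen von t = 6.027605417672936: s(6.027605417672936) = 5777664704.88206.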